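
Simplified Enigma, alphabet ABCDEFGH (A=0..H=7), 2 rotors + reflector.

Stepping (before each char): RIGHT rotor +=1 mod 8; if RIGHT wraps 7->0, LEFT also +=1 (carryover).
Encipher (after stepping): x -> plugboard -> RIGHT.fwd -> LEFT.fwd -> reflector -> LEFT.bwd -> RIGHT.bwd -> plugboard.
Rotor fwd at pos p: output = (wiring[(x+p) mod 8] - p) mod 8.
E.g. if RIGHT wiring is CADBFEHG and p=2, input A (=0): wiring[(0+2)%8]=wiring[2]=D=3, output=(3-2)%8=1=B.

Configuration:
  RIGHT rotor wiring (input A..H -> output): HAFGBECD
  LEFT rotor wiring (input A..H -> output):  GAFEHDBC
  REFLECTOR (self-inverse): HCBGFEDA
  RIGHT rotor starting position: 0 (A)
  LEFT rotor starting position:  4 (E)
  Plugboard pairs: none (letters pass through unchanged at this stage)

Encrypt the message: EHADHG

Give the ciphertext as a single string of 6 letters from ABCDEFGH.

Char 1 ('E'): step: R->1, L=4; E->plug->E->R->D->L->G->refl->D->L'->A->R'->D->plug->D
Char 2 ('H'): step: R->2, L=4; H->plug->H->R->G->L->B->refl->C->L'->E->R'->B->plug->B
Char 3 ('A'): step: R->3, L=4; A->plug->A->R->D->L->G->refl->D->L'->A->R'->E->plug->E
Char 4 ('D'): step: R->4, L=4; D->plug->D->R->H->L->A->refl->H->L'->B->R'->G->plug->G
Char 5 ('H'): step: R->5, L=4; H->plug->H->R->E->L->C->refl->B->L'->G->R'->C->plug->C
Char 6 ('G'): step: R->6, L=4; G->plug->G->R->D->L->G->refl->D->L'->A->R'->F->plug->F

Answer: DBEGCF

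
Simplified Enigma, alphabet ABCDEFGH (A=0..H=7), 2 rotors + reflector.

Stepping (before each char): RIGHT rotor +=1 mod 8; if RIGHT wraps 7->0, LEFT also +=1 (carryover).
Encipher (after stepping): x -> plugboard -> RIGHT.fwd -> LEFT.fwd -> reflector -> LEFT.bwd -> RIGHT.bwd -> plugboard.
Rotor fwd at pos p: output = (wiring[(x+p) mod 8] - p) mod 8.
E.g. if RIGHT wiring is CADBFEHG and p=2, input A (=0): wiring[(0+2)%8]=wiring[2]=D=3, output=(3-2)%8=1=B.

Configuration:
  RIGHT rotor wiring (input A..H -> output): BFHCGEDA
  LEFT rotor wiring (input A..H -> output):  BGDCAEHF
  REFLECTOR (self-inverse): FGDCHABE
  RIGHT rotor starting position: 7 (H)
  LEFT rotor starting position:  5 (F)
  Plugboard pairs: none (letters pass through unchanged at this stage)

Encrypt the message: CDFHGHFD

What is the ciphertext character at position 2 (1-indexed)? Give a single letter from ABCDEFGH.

Char 1 ('C'): step: R->0, L->6 (L advanced); C->plug->C->R->H->L->G->refl->B->L'->A->R'->H->plug->H
Char 2 ('D'): step: R->1, L=6; D->plug->D->R->F->L->E->refl->H->L'->B->R'->C->plug->C

C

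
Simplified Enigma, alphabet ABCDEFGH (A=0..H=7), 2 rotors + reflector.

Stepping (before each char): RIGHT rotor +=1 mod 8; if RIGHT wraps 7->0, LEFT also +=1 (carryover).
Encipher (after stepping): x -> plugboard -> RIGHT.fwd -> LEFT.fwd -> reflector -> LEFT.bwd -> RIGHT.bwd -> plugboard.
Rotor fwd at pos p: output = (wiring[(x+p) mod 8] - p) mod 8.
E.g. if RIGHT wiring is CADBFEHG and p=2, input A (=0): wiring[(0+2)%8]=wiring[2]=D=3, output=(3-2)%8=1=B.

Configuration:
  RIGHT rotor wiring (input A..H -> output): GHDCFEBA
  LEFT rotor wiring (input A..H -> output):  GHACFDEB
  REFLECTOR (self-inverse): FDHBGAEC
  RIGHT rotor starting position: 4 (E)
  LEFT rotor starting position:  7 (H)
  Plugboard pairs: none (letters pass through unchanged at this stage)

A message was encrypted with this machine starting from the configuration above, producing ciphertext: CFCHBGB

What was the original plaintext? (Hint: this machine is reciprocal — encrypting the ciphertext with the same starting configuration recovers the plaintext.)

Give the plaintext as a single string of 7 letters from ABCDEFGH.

Answer: BAAADDG

Derivation:
Char 1 ('C'): step: R->5, L=7; C->plug->C->R->D->L->B->refl->D->L'->E->R'->B->plug->B
Char 2 ('F'): step: R->6, L=7; F->plug->F->R->E->L->D->refl->B->L'->D->R'->A->plug->A
Char 3 ('C'): step: R->7, L=7; C->plug->C->R->A->L->C->refl->H->L'->B->R'->A->plug->A
Char 4 ('H'): step: R->0, L->0 (L advanced); H->plug->H->R->A->L->G->refl->E->L'->G->R'->A->plug->A
Char 5 ('B'): step: R->1, L=0; B->plug->B->R->C->L->A->refl->F->L'->E->R'->D->plug->D
Char 6 ('G'): step: R->2, L=0; G->plug->G->R->E->L->F->refl->A->L'->C->R'->D->plug->D
Char 7 ('B'): step: R->3, L=0; B->plug->B->R->C->L->A->refl->F->L'->E->R'->G->plug->G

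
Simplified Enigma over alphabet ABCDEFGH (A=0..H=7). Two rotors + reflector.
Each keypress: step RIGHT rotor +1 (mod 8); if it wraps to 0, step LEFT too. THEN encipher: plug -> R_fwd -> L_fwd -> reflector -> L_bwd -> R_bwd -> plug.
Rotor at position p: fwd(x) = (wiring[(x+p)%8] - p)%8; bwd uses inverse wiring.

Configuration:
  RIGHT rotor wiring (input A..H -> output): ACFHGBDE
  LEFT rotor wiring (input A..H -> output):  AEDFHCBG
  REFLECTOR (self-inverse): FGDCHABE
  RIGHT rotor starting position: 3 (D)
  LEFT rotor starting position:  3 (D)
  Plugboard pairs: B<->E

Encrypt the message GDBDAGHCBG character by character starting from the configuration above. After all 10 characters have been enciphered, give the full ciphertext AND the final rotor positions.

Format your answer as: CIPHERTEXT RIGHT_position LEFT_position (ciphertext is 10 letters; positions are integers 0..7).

Char 1 ('G'): step: R->4, L=3; G->plug->G->R->B->L->E->refl->H->L'->C->R'->A->plug->A
Char 2 ('D'): step: R->5, L=3; D->plug->D->R->D->L->G->refl->B->L'->G->R'->B->plug->E
Char 3 ('B'): step: R->6, L=3; B->plug->E->R->H->L->A->refl->F->L'->F->R'->A->plug->A
Char 4 ('D'): step: R->7, L=3; D->plug->D->R->G->L->B->refl->G->L'->D->R'->C->plug->C
Char 5 ('A'): step: R->0, L->4 (L advanced); A->plug->A->R->A->L->D->refl->C->L'->D->R'->G->plug->G
Char 6 ('G'): step: R->1, L=4; G->plug->G->R->D->L->C->refl->D->L'->A->R'->E->plug->B
Char 7 ('H'): step: R->2, L=4; H->plug->H->R->A->L->D->refl->C->L'->D->R'->A->plug->A
Char 8 ('C'): step: R->3, L=4; C->plug->C->R->G->L->H->refl->E->L'->E->R'->A->plug->A
Char 9 ('B'): step: R->4, L=4; B->plug->E->R->E->L->E->refl->H->L'->G->R'->F->plug->F
Char 10 ('G'): step: R->5, L=4; G->plug->G->R->C->L->F->refl->A->L'->F->R'->E->plug->B
Final: ciphertext=AEACGBAAFB, RIGHT=5, LEFT=4

Answer: AEACGBAAFB 5 4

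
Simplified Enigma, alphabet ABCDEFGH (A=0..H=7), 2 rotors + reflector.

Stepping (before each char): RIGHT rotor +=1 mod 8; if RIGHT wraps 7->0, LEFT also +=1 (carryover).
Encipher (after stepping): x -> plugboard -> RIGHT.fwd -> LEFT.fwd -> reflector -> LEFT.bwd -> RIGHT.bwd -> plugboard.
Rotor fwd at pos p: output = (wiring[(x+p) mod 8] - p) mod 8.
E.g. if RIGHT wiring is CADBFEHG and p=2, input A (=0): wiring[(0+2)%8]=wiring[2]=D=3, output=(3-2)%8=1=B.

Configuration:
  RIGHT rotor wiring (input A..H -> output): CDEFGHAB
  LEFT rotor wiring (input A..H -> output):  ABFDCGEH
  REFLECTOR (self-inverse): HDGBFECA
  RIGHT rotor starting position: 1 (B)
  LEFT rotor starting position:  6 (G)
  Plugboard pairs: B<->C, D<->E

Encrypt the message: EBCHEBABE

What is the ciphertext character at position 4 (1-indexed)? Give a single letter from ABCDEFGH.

Char 1 ('E'): step: R->2, L=6; E->plug->D->R->F->L->F->refl->E->L'->G->R'->E->plug->D
Char 2 ('B'): step: R->3, L=6; B->plug->C->R->E->L->H->refl->A->L'->H->R'->F->plug->F
Char 3 ('C'): step: R->4, L=6; C->plug->B->R->D->L->D->refl->B->L'->B->R'->H->plug->H
Char 4 ('H'): step: R->5, L=6; H->plug->H->R->B->L->B->refl->D->L'->D->R'->B->plug->C

C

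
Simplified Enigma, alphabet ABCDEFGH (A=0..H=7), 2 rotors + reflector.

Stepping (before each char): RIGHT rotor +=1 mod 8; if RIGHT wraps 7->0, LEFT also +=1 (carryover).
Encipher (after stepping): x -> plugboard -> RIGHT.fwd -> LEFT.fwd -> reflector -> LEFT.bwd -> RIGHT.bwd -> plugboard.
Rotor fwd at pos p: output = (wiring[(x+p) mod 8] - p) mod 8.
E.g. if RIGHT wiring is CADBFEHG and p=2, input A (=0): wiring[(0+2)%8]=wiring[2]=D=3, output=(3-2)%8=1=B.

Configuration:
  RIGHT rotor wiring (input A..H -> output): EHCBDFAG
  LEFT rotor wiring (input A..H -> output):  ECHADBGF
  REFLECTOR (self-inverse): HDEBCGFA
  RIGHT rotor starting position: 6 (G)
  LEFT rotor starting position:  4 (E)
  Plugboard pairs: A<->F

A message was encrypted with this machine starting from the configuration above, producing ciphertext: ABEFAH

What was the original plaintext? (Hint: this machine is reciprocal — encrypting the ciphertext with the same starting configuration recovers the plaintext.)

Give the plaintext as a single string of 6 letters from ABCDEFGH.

Answer: CFAHFE

Derivation:
Char 1 ('A'): step: R->7, L=4; A->plug->F->R->E->L->A->refl->H->L'->A->R'->C->plug->C
Char 2 ('B'): step: R->0, L->5 (L advanced); B->plug->B->R->H->L->G->refl->F->L'->E->R'->A->plug->F
Char 3 ('E'): step: R->1, L=5; E->plug->E->R->E->L->F->refl->G->L'->H->R'->F->plug->A
Char 4 ('F'): step: R->2, L=5; F->plug->A->R->A->L->E->refl->C->L'->F->R'->H->plug->H
Char 5 ('A'): step: R->3, L=5; A->plug->F->R->B->L->B->refl->D->L'->G->R'->A->plug->F
Char 6 ('H'): step: R->4, L=5; H->plug->H->R->F->L->C->refl->E->L'->A->R'->E->plug->E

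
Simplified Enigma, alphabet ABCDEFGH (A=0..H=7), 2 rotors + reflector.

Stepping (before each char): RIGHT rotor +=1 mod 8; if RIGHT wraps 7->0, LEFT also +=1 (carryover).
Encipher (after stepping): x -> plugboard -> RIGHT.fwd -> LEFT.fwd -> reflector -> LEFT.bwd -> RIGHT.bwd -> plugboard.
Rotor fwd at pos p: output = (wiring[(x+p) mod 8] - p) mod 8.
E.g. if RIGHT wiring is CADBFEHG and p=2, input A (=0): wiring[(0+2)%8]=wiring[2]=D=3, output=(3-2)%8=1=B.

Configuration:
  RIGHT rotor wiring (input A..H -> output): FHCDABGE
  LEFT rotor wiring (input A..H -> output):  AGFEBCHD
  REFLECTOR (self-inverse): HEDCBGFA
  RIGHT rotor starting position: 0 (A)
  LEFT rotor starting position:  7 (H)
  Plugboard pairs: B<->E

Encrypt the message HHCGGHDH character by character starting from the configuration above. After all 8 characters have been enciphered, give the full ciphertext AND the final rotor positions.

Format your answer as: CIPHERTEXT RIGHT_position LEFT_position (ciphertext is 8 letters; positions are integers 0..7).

Char 1 ('H'): step: R->1, L=7; H->plug->H->R->E->L->F->refl->G->L'->D->R'->G->plug->G
Char 2 ('H'): step: R->2, L=7; H->plug->H->R->F->L->C->refl->D->L'->G->R'->C->plug->C
Char 3 ('C'): step: R->3, L=7; C->plug->C->R->G->L->D->refl->C->L'->F->R'->B->plug->E
Char 4 ('G'): step: R->4, L=7; G->plug->G->R->G->L->D->refl->C->L'->F->R'->B->plug->E
Char 5 ('G'): step: R->5, L=7; G->plug->G->R->G->L->D->refl->C->L'->F->R'->F->plug->F
Char 6 ('H'): step: R->6, L=7; H->plug->H->R->D->L->G->refl->F->L'->E->R'->E->plug->B
Char 7 ('D'): step: R->7, L=7; D->plug->D->R->D->L->G->refl->F->L'->E->R'->E->plug->B
Char 8 ('H'): step: R->0, L->0 (L advanced); H->plug->H->R->E->L->B->refl->E->L'->D->R'->D->plug->D
Final: ciphertext=GCEEFBBD, RIGHT=0, LEFT=0

Answer: GCEEFBBD 0 0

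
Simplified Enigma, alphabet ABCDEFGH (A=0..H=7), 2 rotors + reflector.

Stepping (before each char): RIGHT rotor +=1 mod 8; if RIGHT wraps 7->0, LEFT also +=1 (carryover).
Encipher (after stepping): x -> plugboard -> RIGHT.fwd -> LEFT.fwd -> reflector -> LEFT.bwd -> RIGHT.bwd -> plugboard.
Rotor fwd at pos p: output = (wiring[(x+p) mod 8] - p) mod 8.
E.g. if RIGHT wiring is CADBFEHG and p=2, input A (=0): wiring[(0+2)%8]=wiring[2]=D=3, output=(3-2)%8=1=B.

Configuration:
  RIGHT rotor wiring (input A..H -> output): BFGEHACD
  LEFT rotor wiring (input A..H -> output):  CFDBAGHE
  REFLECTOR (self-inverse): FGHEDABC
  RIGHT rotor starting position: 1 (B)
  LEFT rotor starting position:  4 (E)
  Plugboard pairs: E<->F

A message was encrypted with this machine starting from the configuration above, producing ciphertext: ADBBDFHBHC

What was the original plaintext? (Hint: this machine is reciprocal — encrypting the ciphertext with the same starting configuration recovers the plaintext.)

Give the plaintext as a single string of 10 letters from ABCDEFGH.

Char 1 ('A'): step: R->2, L=4; A->plug->A->R->E->L->G->refl->B->L'->F->R'->C->plug->C
Char 2 ('D'): step: R->3, L=4; D->plug->D->R->H->L->F->refl->A->L'->D->R'->H->plug->H
Char 3 ('B'): step: R->4, L=4; B->plug->B->R->E->L->G->refl->B->L'->F->R'->E->plug->F
Char 4 ('B'): step: R->5, L=4; B->plug->B->R->F->L->B->refl->G->L'->E->R'->D->plug->D
Char 5 ('D'): step: R->6, L=4; D->plug->D->R->H->L->F->refl->A->L'->D->R'->C->plug->C
Char 6 ('F'): step: R->7, L=4; F->plug->E->R->F->L->B->refl->G->L'->E->R'->A->plug->A
Char 7 ('H'): step: R->0, L->5 (L advanced); H->plug->H->R->D->L->F->refl->A->L'->E->R'->D->plug->D
Char 8 ('B'): step: R->1, L=5; B->plug->B->R->F->L->G->refl->B->L'->A->R'->H->plug->H
Char 9 ('H'): step: R->2, L=5; H->plug->H->R->D->L->F->refl->A->L'->E->R'->A->plug->A
Char 10 ('C'): step: R->3, L=5; C->plug->C->R->F->L->G->refl->B->L'->A->R'->E->plug->F

Answer: CHFDCADHAF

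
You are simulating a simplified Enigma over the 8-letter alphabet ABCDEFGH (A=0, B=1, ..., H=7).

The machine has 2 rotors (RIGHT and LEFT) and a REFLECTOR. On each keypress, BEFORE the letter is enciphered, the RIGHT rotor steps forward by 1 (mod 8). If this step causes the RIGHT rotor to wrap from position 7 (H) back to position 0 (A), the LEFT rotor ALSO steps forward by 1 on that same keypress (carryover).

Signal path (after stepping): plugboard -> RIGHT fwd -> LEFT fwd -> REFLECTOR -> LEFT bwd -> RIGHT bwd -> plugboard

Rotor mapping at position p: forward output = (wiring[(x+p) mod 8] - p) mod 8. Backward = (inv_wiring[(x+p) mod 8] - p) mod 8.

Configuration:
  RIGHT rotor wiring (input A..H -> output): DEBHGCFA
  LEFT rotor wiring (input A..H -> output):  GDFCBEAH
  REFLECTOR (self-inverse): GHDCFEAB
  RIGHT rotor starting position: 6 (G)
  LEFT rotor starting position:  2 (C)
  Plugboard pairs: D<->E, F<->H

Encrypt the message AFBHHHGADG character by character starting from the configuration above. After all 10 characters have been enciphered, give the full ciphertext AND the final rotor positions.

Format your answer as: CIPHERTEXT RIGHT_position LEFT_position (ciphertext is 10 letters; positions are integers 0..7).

Char 1 ('A'): step: R->7, L=2; A->plug->A->R->B->L->A->refl->G->L'->E->R'->B->plug->B
Char 2 ('F'): step: R->0, L->3 (L advanced); F->plug->H->R->A->L->H->refl->B->L'->C->R'->F->plug->H
Char 3 ('B'): step: R->1, L=3; B->plug->B->R->A->L->H->refl->B->L'->C->R'->H->plug->F
Char 4 ('H'): step: R->2, L=3; H->plug->F->R->G->L->A->refl->G->L'->B->R'->G->plug->G
Char 5 ('H'): step: R->3, L=3; H->plug->F->R->A->L->H->refl->B->L'->C->R'->D->plug->E
Char 6 ('H'): step: R->4, L=3; H->plug->F->R->A->L->H->refl->B->L'->C->R'->A->plug->A
Char 7 ('G'): step: R->5, L=3; G->plug->G->R->C->L->B->refl->H->L'->A->R'->B->plug->B
Char 8 ('A'): step: R->6, L=3; A->plug->A->R->H->L->C->refl->D->L'->F->R'->C->plug->C
Char 9 ('D'): step: R->7, L=3; D->plug->E->R->A->L->H->refl->B->L'->C->R'->D->plug->E
Char 10 ('G'): step: R->0, L->4 (L advanced); G->plug->G->R->F->L->H->refl->B->L'->G->R'->E->plug->D
Final: ciphertext=BHFGEABCED, RIGHT=0, LEFT=4

Answer: BHFGEABCED 0 4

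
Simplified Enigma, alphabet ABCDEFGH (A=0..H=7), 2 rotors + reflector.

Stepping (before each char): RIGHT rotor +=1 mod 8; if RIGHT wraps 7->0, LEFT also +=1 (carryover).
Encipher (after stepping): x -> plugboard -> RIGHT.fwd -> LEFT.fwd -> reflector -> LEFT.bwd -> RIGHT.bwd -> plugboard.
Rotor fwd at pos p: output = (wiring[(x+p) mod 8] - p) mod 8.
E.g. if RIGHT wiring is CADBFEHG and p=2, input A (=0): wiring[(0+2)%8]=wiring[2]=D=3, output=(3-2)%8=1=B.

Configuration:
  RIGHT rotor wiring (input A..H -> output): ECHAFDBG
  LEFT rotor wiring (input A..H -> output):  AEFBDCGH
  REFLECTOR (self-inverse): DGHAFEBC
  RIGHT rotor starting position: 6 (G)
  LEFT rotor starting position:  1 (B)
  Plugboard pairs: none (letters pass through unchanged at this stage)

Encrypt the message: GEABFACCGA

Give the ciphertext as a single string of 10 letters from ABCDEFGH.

Char 1 ('G'): step: R->7, L=1; G->plug->G->R->E->L->B->refl->G->L'->G->R'->F->plug->F
Char 2 ('E'): step: R->0, L->2 (L advanced); E->plug->E->R->F->L->F->refl->E->L'->E->R'->A->plug->A
Char 3 ('A'): step: R->1, L=2; A->plug->A->R->B->L->H->refl->C->L'->H->R'->C->plug->C
Char 4 ('B'): step: R->2, L=2; B->plug->B->R->G->L->G->refl->B->L'->C->R'->G->plug->G
Char 5 ('F'): step: R->3, L=2; F->plug->F->R->B->L->H->refl->C->L'->H->R'->G->plug->G
Char 6 ('A'): step: R->4, L=2; A->plug->A->R->B->L->H->refl->C->L'->H->R'->B->plug->B
Char 7 ('C'): step: R->5, L=2; C->plug->C->R->B->L->H->refl->C->L'->H->R'->D->plug->D
Char 8 ('C'): step: R->6, L=2; C->plug->C->R->G->L->G->refl->B->L'->C->R'->F->plug->F
Char 9 ('G'): step: R->7, L=2; G->plug->G->R->E->L->E->refl->F->L'->F->R'->B->plug->B
Char 10 ('A'): step: R->0, L->3 (L advanced); A->plug->A->R->E->L->E->refl->F->L'->F->R'->E->plug->E

Answer: FACGGBDFBE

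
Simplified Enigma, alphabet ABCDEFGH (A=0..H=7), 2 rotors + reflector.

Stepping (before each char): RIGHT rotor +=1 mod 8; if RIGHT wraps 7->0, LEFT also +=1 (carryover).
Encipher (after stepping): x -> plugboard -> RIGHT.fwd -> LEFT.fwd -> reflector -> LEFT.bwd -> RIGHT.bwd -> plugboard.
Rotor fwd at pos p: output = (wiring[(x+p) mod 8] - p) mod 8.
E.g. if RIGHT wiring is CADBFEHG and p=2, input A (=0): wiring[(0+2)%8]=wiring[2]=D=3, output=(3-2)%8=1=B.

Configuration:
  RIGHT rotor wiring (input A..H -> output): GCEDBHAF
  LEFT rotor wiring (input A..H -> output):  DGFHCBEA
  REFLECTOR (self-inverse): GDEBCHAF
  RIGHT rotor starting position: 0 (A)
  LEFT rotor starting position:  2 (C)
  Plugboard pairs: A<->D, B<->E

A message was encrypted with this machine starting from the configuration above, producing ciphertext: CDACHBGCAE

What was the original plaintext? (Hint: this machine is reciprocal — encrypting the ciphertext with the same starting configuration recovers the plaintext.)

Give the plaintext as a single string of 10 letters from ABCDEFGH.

Char 1 ('C'): step: R->1, L=2; C->plug->C->R->C->L->A->refl->G->L'->F->R'->H->plug->H
Char 2 ('D'): step: R->2, L=2; D->plug->A->R->C->L->A->refl->G->L'->F->R'->D->plug->A
Char 3 ('A'): step: R->3, L=2; A->plug->D->R->F->L->G->refl->A->L'->C->R'->E->plug->B
Char 4 ('C'): step: R->4, L=2; C->plug->C->R->E->L->C->refl->E->L'->H->R'->H->plug->H
Char 5 ('H'): step: R->5, L=2; H->plug->H->R->E->L->C->refl->E->L'->H->R'->F->plug->F
Char 6 ('B'): step: R->6, L=2; B->plug->E->R->G->L->B->refl->D->L'->A->R'->C->plug->C
Char 7 ('G'): step: R->7, L=2; G->plug->G->R->A->L->D->refl->B->L'->G->R'->A->plug->D
Char 8 ('C'): step: R->0, L->3 (L advanced); C->plug->C->R->E->L->F->refl->H->L'->B->R'->E->plug->B
Char 9 ('A'): step: R->1, L=3; A->plug->D->R->A->L->E->refl->C->L'->H->R'->F->plug->F
Char 10 ('E'): step: R->2, L=3; E->plug->B->R->B->L->H->refl->F->L'->E->R'->G->plug->G

Answer: HABHFCDBFG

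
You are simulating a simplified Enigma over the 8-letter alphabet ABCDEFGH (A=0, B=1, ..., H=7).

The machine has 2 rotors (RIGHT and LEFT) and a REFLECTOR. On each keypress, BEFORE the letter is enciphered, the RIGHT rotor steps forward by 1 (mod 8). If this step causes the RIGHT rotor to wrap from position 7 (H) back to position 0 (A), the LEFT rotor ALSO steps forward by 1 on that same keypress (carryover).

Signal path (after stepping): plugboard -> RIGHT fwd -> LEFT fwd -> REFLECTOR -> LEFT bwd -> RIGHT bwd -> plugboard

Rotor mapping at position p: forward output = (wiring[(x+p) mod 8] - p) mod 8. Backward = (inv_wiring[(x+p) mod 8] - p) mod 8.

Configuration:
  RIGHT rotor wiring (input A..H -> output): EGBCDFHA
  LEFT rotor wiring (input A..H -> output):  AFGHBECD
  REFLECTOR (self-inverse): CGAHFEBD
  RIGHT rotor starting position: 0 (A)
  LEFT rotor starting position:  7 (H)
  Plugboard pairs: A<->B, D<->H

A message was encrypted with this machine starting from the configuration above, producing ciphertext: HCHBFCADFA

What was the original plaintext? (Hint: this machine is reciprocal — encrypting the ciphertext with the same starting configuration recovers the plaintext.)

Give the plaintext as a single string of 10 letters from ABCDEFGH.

Answer: CGECGHFAAF

Derivation:
Char 1 ('H'): step: R->1, L=7; H->plug->D->R->C->L->G->refl->B->L'->B->R'->C->plug->C
Char 2 ('C'): step: R->2, L=7; C->plug->C->R->B->L->B->refl->G->L'->C->R'->G->plug->G
Char 3 ('H'): step: R->3, L=7; H->plug->D->R->E->L->A->refl->C->L'->F->R'->E->plug->E
Char 4 ('B'): step: R->4, L=7; B->plug->A->R->H->L->D->refl->H->L'->D->R'->C->plug->C
Char 5 ('F'): step: R->5, L=7; F->plug->F->R->E->L->A->refl->C->L'->F->R'->G->plug->G
Char 6 ('C'): step: R->6, L=7; C->plug->C->R->G->L->F->refl->E->L'->A->R'->D->plug->H
Char 7 ('A'): step: R->7, L=7; A->plug->B->R->F->L->C->refl->A->L'->E->R'->F->plug->F
Char 8 ('D'): step: R->0, L->0 (L advanced); D->plug->H->R->A->L->A->refl->C->L'->G->R'->B->plug->A
Char 9 ('F'): step: R->1, L=0; F->plug->F->R->G->L->C->refl->A->L'->A->R'->B->plug->A
Char 10 ('A'): step: R->2, L=0; A->plug->B->R->A->L->A->refl->C->L'->G->R'->F->plug->F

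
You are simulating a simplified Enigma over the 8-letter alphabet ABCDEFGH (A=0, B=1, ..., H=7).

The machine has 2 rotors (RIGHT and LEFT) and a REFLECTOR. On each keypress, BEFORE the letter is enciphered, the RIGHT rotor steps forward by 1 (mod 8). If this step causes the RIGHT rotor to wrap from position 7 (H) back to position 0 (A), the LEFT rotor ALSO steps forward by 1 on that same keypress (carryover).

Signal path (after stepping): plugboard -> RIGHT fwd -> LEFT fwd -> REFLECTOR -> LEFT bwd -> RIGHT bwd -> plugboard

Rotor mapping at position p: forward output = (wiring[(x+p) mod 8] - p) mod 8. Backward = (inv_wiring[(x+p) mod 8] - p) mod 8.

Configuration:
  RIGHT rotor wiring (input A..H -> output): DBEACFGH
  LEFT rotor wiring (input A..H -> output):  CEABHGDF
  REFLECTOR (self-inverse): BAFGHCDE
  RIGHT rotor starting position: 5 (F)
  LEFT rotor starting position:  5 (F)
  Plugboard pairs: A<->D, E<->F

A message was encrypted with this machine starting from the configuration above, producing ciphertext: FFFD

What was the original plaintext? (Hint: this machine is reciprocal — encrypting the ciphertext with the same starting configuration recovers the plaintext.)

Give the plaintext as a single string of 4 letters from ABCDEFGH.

Char 1 ('F'): step: R->6, L=5; F->plug->E->R->G->L->E->refl->H->L'->E->R'->G->plug->G
Char 2 ('F'): step: R->7, L=5; F->plug->E->R->B->L->G->refl->D->L'->F->R'->D->plug->A
Char 3 ('F'): step: R->0, L->6 (L advanced); F->plug->E->R->C->L->E->refl->H->L'->B->R'->B->plug->B
Char 4 ('D'): step: R->1, L=6; D->plug->A->R->A->L->F->refl->C->L'->E->R'->E->plug->F

Answer: GABF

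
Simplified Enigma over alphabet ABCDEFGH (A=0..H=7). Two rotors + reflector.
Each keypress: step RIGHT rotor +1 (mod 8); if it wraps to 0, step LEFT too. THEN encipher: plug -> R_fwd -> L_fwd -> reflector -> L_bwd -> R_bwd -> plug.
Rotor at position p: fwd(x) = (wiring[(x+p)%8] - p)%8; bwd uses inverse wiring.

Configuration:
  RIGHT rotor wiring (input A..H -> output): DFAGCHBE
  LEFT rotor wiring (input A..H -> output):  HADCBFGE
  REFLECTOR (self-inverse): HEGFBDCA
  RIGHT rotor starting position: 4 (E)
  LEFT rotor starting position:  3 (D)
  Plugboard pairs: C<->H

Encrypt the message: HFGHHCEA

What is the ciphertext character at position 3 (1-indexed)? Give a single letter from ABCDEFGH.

Char 1 ('H'): step: R->5, L=3; H->plug->C->R->H->L->A->refl->H->L'->A->R'->E->plug->E
Char 2 ('F'): step: R->6, L=3; F->plug->F->R->A->L->H->refl->A->L'->H->R'->D->plug->D
Char 3 ('G'): step: R->7, L=3; G->plug->G->R->A->L->H->refl->A->L'->H->R'->E->plug->E

E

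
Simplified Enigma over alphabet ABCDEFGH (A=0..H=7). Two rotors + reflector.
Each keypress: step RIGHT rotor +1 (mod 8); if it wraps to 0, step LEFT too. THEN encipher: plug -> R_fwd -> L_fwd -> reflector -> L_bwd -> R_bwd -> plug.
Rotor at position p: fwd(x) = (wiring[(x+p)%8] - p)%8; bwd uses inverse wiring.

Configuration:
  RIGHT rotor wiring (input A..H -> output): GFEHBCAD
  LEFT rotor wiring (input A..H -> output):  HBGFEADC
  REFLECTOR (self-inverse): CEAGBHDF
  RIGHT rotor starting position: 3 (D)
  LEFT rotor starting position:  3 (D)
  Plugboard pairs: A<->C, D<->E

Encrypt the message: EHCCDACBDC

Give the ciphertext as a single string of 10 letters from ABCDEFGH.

Answer: BGHFEEBDCG

Derivation:
Char 1 ('E'): step: R->4, L=3; E->plug->D->R->H->L->D->refl->G->L'->G->R'->B->plug->B
Char 2 ('H'): step: R->5, L=3; H->plug->H->R->E->L->H->refl->F->L'->C->R'->G->plug->G
Char 3 ('C'): step: R->6, L=3; C->plug->A->R->C->L->F->refl->H->L'->E->R'->H->plug->H
Char 4 ('C'): step: R->7, L=3; C->plug->A->R->E->L->H->refl->F->L'->C->R'->F->plug->F
Char 5 ('D'): step: R->0, L->4 (L advanced); D->plug->E->R->B->L->E->refl->B->L'->H->R'->D->plug->E
Char 6 ('A'): step: R->1, L=4; A->plug->C->R->G->L->C->refl->A->L'->A->R'->D->plug->E
Char 7 ('C'): step: R->2, L=4; C->plug->A->R->C->L->H->refl->F->L'->F->R'->B->plug->B
Char 8 ('B'): step: R->3, L=4; B->plug->B->R->G->L->C->refl->A->L'->A->R'->E->plug->D
Char 9 ('D'): step: R->4, L=4; D->plug->E->R->C->L->H->refl->F->L'->F->R'->A->plug->C
Char 10 ('C'): step: R->5, L=4; C->plug->A->R->F->L->F->refl->H->L'->C->R'->G->plug->G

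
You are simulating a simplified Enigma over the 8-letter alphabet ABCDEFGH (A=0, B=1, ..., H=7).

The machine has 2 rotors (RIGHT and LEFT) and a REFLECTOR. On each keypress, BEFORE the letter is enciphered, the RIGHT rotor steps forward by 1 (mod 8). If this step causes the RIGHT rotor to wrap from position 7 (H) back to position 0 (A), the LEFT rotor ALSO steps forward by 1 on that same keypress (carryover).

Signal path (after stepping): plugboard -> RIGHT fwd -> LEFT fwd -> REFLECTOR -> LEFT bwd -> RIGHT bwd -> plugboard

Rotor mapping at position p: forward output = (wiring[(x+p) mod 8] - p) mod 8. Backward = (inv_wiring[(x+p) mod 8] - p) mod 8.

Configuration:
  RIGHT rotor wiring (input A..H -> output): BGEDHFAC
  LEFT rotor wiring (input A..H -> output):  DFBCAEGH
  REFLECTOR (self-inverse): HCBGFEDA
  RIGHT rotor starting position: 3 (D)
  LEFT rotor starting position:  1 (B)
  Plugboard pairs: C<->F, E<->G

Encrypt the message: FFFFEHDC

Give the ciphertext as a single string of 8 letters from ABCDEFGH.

Char 1 ('F'): step: R->4, L=1; F->plug->C->R->E->L->D->refl->G->L'->G->R'->D->plug->D
Char 2 ('F'): step: R->5, L=1; F->plug->C->R->F->L->F->refl->E->L'->A->R'->A->plug->A
Char 3 ('F'): step: R->6, L=1; F->plug->C->R->D->L->H->refl->A->L'->B->R'->G->plug->E
Char 4 ('F'): step: R->7, L=1; F->plug->C->R->H->L->C->refl->B->L'->C->R'->B->plug->B
Char 5 ('E'): step: R->0, L->2 (L advanced); E->plug->G->R->A->L->H->refl->A->L'->B->R'->A->plug->A
Char 6 ('H'): step: R->1, L=2; H->plug->H->R->A->L->H->refl->A->L'->B->R'->G->plug->E
Char 7 ('D'): step: R->2, L=2; D->plug->D->R->D->L->C->refl->B->L'->G->R'->E->plug->G
Char 8 ('C'): step: R->3, L=2; C->plug->F->R->G->L->B->refl->C->L'->D->R'->G->plug->E

Answer: DAEBAEGE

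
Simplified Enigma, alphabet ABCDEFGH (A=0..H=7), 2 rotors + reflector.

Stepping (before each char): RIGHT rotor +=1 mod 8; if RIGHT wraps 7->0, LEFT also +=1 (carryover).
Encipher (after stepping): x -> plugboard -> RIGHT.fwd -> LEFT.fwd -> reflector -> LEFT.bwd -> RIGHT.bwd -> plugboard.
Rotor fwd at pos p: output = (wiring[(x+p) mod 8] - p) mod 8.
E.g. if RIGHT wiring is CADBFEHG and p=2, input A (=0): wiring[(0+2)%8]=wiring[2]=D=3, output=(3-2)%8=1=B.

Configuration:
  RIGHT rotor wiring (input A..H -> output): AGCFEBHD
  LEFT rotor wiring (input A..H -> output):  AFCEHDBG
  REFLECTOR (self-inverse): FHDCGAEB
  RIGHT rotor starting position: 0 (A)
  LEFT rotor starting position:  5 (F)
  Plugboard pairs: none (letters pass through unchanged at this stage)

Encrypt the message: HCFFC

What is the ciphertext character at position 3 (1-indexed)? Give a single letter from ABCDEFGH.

Char 1 ('H'): step: R->1, L=5; H->plug->H->R->H->L->C->refl->D->L'->D->R'->D->plug->D
Char 2 ('C'): step: R->2, L=5; C->plug->C->R->C->L->B->refl->H->L'->G->R'->G->plug->G
Char 3 ('F'): step: R->3, L=5; F->plug->F->R->F->L->F->refl->A->L'->E->R'->D->plug->D

D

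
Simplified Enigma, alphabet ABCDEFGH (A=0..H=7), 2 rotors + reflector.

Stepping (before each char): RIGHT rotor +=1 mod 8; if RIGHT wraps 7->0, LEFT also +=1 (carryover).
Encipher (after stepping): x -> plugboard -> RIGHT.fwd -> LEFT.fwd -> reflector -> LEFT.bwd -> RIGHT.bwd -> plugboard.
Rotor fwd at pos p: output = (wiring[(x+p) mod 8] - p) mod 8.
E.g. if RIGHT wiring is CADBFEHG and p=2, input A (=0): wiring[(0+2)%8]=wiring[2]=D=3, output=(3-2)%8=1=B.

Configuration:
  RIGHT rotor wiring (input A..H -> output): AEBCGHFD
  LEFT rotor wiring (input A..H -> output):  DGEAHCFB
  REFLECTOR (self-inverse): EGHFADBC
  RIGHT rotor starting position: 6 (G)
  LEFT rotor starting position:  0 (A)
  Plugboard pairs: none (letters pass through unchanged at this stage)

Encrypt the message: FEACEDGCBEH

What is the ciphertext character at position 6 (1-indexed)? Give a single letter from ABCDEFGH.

Char 1 ('F'): step: R->7, L=0; F->plug->F->R->H->L->B->refl->G->L'->B->R'->B->plug->B
Char 2 ('E'): step: R->0, L->1 (L advanced); E->plug->E->R->G->L->A->refl->E->L'->F->R'->G->plug->G
Char 3 ('A'): step: R->1, L=1; A->plug->A->R->D->L->G->refl->B->L'->E->R'->F->plug->F
Char 4 ('C'): step: R->2, L=1; C->plug->C->R->E->L->B->refl->G->L'->D->R'->E->plug->E
Char 5 ('E'): step: R->3, L=1; E->plug->E->R->A->L->F->refl->D->L'->B->R'->G->plug->G
Char 6 ('D'): step: R->4, L=1; D->plug->D->R->H->L->C->refl->H->L'->C->R'->A->plug->A

A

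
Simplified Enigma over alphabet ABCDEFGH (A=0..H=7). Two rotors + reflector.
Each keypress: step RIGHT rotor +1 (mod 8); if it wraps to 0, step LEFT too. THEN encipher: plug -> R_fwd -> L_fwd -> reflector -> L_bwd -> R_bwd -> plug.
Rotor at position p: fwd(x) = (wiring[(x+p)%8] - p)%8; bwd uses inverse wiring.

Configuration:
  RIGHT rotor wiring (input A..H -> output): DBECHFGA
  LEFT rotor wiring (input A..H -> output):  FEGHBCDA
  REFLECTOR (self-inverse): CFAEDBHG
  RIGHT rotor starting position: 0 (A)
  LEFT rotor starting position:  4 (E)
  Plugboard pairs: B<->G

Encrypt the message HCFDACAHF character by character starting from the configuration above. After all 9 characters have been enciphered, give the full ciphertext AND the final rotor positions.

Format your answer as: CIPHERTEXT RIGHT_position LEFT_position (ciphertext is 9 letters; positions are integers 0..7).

Char 1 ('H'): step: R->1, L=4; H->plug->H->R->C->L->H->refl->G->L'->B->R'->C->plug->C
Char 2 ('C'): step: R->2, L=4; C->plug->C->R->F->L->A->refl->C->L'->G->R'->F->plug->F
Char 3 ('F'): step: R->3, L=4; F->plug->F->R->A->L->F->refl->B->L'->E->R'->B->plug->G
Char 4 ('D'): step: R->4, L=4; D->plug->D->R->E->L->B->refl->F->L'->A->R'->G->plug->B
Char 5 ('A'): step: R->5, L=4; A->plug->A->R->A->L->F->refl->B->L'->E->R'->E->plug->E
Char 6 ('C'): step: R->6, L=4; C->plug->C->R->F->L->A->refl->C->L'->G->R'->E->plug->E
Char 7 ('A'): step: R->7, L=4; A->plug->A->R->B->L->G->refl->H->L'->C->R'->C->plug->C
Char 8 ('H'): step: R->0, L->5 (L advanced); H->plug->H->R->A->L->F->refl->B->L'->F->R'->F->plug->F
Char 9 ('F'): step: R->1, L=5; F->plug->F->R->F->L->B->refl->F->L'->A->R'->A->plug->A
Final: ciphertext=CFGBEECFA, RIGHT=1, LEFT=5

Answer: CFGBEECFA 1 5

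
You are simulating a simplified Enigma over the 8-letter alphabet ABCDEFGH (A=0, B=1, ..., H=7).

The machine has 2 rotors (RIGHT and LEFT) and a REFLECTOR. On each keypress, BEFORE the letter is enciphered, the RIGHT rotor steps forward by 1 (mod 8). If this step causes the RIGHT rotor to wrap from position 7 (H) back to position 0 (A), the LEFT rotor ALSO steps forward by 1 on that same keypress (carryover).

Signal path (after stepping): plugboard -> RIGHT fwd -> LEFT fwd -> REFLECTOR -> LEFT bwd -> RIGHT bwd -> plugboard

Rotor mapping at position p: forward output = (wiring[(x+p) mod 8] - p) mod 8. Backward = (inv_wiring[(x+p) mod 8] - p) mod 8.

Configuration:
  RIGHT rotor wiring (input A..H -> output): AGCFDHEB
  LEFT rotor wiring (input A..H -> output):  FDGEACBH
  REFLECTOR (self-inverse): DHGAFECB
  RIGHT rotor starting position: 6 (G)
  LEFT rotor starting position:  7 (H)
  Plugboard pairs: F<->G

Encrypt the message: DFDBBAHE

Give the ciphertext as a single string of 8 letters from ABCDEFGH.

Answer: HHAAFFBH

Derivation:
Char 1 ('D'): step: R->7, L=7; D->plug->D->R->D->L->H->refl->B->L'->F->R'->H->plug->H
Char 2 ('F'): step: R->0, L->0 (L advanced); F->plug->G->R->E->L->A->refl->D->L'->B->R'->H->plug->H
Char 3 ('D'): step: R->1, L=0; D->plug->D->R->C->L->G->refl->C->L'->F->R'->A->plug->A
Char 4 ('B'): step: R->2, L=0; B->plug->B->R->D->L->E->refl->F->L'->A->R'->A->plug->A
Char 5 ('B'): step: R->3, L=0; B->plug->B->R->A->L->F->refl->E->L'->D->R'->G->plug->F
Char 6 ('A'): step: R->4, L=0; A->plug->A->R->H->L->H->refl->B->L'->G->R'->G->plug->F
Char 7 ('H'): step: R->5, L=0; H->plug->H->R->G->L->B->refl->H->L'->H->R'->B->plug->B
Char 8 ('E'): step: R->6, L=0; E->plug->E->R->E->L->A->refl->D->L'->B->R'->H->plug->H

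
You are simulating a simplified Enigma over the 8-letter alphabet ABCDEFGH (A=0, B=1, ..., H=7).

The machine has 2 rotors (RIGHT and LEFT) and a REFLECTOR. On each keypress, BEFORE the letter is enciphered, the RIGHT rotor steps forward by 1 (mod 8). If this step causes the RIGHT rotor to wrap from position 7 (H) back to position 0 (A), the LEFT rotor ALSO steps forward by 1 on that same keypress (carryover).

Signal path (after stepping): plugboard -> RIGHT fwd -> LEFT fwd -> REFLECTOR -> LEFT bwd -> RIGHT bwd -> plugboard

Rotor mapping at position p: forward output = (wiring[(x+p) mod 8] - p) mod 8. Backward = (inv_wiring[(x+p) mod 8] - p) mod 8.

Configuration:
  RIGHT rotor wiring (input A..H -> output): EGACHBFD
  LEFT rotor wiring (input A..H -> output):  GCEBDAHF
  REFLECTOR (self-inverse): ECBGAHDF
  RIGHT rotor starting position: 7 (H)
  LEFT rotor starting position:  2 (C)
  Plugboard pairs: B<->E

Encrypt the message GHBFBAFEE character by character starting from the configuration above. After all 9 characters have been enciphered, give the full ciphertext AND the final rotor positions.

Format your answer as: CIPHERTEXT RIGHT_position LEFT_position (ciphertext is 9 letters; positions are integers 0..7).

Answer: CCFGEDAFF 0 4

Derivation:
Char 1 ('G'): step: R->0, L->3 (L advanced); G->plug->G->R->F->L->D->refl->G->L'->A->R'->C->plug->C
Char 2 ('H'): step: R->1, L=3; H->plug->H->R->D->L->E->refl->A->L'->B->R'->C->plug->C
Char 3 ('B'): step: R->2, L=3; B->plug->E->R->D->L->E->refl->A->L'->B->R'->F->plug->F
Char 4 ('F'): step: R->3, L=3; F->plug->F->R->B->L->A->refl->E->L'->D->R'->G->plug->G
Char 5 ('B'): step: R->4, L=3; B->plug->E->R->A->L->G->refl->D->L'->F->R'->B->plug->E
Char 6 ('A'): step: R->5, L=3; A->plug->A->R->E->L->C->refl->B->L'->H->R'->D->plug->D
Char 7 ('F'): step: R->6, L=3; F->plug->F->R->E->L->C->refl->B->L'->H->R'->A->plug->A
Char 8 ('E'): step: R->7, L=3; E->plug->B->R->F->L->D->refl->G->L'->A->R'->F->plug->F
Char 9 ('E'): step: R->0, L->4 (L advanced); E->plug->B->R->G->L->A->refl->E->L'->B->R'->F->plug->F
Final: ciphertext=CCFGEDAFF, RIGHT=0, LEFT=4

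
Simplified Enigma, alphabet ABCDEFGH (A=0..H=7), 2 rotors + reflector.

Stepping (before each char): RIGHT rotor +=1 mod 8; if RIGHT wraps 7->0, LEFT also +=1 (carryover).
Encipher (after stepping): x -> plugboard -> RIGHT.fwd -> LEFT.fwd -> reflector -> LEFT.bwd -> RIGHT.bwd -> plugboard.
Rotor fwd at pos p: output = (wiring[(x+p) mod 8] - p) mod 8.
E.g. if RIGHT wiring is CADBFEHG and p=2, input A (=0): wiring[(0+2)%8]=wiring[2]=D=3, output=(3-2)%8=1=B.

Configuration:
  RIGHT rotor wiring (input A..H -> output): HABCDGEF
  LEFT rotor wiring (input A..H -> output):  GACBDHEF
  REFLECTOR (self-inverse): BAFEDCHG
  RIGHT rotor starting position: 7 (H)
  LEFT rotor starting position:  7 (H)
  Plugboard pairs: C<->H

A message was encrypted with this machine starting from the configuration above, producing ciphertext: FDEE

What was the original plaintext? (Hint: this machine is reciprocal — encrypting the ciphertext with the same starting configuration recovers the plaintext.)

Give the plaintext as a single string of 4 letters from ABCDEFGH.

Char 1 ('F'): step: R->0, L->0 (L advanced); F->plug->F->R->G->L->E->refl->D->L'->E->R'->G->plug->G
Char 2 ('D'): step: R->1, L=0; D->plug->D->R->C->L->C->refl->F->L'->H->R'->A->plug->A
Char 3 ('E'): step: R->2, L=0; E->plug->E->R->C->L->C->refl->F->L'->H->R'->A->plug->A
Char 4 ('E'): step: R->3, L=0; E->plug->E->R->C->L->C->refl->F->L'->H->R'->A->plug->A

Answer: GAAA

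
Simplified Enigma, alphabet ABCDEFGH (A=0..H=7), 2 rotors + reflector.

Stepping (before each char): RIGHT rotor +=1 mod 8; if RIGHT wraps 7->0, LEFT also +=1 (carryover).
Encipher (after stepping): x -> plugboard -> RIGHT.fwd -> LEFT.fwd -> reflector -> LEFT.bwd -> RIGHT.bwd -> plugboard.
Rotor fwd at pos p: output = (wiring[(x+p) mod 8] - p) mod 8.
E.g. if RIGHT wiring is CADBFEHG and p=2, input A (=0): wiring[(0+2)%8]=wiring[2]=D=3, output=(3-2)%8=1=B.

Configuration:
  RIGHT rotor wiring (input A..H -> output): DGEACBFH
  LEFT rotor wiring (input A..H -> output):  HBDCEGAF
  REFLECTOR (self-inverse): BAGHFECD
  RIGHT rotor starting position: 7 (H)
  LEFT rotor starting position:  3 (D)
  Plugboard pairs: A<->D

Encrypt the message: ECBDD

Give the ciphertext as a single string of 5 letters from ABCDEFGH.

Answer: GAHAH

Derivation:
Char 1 ('E'): step: R->0, L->4 (L advanced); E->plug->E->R->C->L->E->refl->F->L'->F->R'->G->plug->G
Char 2 ('C'): step: R->1, L=4; C->plug->C->R->H->L->G->refl->C->L'->B->R'->D->plug->A
Char 3 ('B'): step: R->2, L=4; B->plug->B->R->G->L->H->refl->D->L'->E->R'->H->plug->H
Char 4 ('D'): step: R->3, L=4; D->plug->A->R->F->L->F->refl->E->L'->C->R'->D->plug->A
Char 5 ('D'): step: R->4, L=4; D->plug->A->R->G->L->H->refl->D->L'->E->R'->H->plug->H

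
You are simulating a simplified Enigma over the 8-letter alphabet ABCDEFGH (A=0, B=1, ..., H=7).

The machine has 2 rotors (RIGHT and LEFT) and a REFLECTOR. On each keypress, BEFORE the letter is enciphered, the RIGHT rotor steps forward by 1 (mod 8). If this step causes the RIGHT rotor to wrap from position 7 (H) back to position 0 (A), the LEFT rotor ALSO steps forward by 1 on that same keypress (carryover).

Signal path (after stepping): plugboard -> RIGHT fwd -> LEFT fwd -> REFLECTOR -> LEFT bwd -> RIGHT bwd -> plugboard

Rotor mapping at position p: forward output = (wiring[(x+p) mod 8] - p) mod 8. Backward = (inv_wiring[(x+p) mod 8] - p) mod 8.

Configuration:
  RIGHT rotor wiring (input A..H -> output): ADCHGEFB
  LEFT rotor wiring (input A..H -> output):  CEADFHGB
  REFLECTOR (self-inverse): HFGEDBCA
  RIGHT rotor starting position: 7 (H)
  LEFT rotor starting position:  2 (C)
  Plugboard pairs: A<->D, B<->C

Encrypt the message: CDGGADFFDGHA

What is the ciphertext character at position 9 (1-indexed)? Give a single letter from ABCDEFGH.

Char 1 ('C'): step: R->0, L->3 (L advanced); C->plug->B->R->D->L->D->refl->E->L'->C->R'->C->plug->B
Char 2 ('D'): step: R->1, L=3; D->plug->A->R->C->L->E->refl->D->L'->D->R'->E->plug->E
Char 3 ('G'): step: R->2, L=3; G->plug->G->R->G->L->B->refl->F->L'->H->R'->F->plug->F
Char 4 ('G'): step: R->3, L=3; G->plug->G->R->A->L->A->refl->H->L'->F->R'->F->plug->F
Char 5 ('A'): step: R->4, L=3; A->plug->D->R->F->L->H->refl->A->L'->A->R'->B->plug->C
Char 6 ('D'): step: R->5, L=3; D->plug->A->R->H->L->F->refl->B->L'->G->R'->E->plug->E
Char 7 ('F'): step: R->6, L=3; F->plug->F->R->B->L->C->refl->G->L'->E->R'->E->plug->E
Char 8 ('F'): step: R->7, L=3; F->plug->F->R->H->L->F->refl->B->L'->G->R'->H->plug->H
Char 9 ('D'): step: R->0, L->4 (L advanced); D->plug->A->R->A->L->B->refl->F->L'->D->R'->B->plug->C

C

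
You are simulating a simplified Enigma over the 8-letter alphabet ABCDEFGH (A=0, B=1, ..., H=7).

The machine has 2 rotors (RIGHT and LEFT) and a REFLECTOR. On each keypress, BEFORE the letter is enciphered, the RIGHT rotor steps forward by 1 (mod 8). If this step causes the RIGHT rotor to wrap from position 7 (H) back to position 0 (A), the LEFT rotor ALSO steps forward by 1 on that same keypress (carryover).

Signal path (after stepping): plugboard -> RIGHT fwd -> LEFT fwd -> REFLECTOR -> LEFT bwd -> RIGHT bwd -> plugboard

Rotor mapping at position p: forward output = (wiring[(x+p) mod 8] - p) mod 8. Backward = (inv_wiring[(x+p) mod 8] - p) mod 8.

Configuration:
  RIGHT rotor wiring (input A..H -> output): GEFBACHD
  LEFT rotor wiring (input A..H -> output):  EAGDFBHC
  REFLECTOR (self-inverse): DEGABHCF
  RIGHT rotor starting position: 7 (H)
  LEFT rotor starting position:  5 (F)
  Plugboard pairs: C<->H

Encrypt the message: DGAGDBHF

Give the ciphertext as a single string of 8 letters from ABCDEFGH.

Answer: EACEACAC

Derivation:
Char 1 ('D'): step: R->0, L->6 (L advanced); D->plug->D->R->B->L->E->refl->B->L'->A->R'->E->plug->E
Char 2 ('G'): step: R->1, L=6; G->plug->G->R->C->L->G->refl->C->L'->D->R'->A->plug->A
Char 3 ('A'): step: R->2, L=6; A->plug->A->R->D->L->C->refl->G->L'->C->R'->H->plug->C
Char 4 ('G'): step: R->3, L=6; G->plug->G->R->B->L->E->refl->B->L'->A->R'->E->plug->E
Char 5 ('D'): step: R->4, L=6; D->plug->D->R->H->L->D->refl->A->L'->E->R'->A->plug->A
Char 6 ('B'): step: R->5, L=6; B->plug->B->R->C->L->G->refl->C->L'->D->R'->H->plug->C
Char 7 ('H'): step: R->6, L=6; H->plug->C->R->A->L->B->refl->E->L'->B->R'->A->plug->A
Char 8 ('F'): step: R->7, L=6; F->plug->F->R->B->L->E->refl->B->L'->A->R'->H->plug->C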